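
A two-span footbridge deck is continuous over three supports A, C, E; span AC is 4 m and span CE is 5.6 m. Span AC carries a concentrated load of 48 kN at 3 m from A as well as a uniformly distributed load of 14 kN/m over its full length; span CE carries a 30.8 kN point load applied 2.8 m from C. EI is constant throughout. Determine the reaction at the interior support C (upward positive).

R_C = 98.11 kN

Release continuity at C by inserting a hinge; the redundant is the internal moment M_C. The primary structure is two simply-supported spans AC and CE.
Discontinuity in slope at C on the released structure — sum the simple-span end rotations:
  span AC: point load 48 at a = 3: Pab(L + a)/(6LEI) = 42/EI
  span AC: UDL 14: wL³/(24EI) = 37.33/EI
  span CE: point load 30.8 at a = 2.8: Pab(L + b)/(6LEI) = 60.37/EI
  relative rotation θ_0 = (79.33 + 60.37)/EI = 139.7/EI
A unit hogging moment at C produces rotation L₁/(3EI) + L₂/(3EI) = 3.2/EI.
Slope continuity at C: θ_0 = M_C·3.2/EI, so M_C = 139.7/3.2 = 43.66 kN·m (hogging).
Span AC, ΣM about A with M_C applied at C: R_C^{AC}·4 = 256 + 43.66, so R_C^{AC} = 74.91 kN and R_A = 104 − 74.91 = 29.09 kN.
Span CE, ΣM about E: R_C^{CE}·5.6 = 86.24 + 43.66, so R_C^{CE} = 23.2 kN and R_E = 30.8 − 23.2 = 7.604 kN.
R_C = 74.91 + 23.2 = 98.11 kN.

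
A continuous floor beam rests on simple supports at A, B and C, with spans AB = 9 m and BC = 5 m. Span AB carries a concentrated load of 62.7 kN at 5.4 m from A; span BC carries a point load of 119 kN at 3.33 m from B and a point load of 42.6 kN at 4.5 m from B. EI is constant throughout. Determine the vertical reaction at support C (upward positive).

Take M_B as the redundant. Released structure: two simple spans AB and BC with a hinge at B.
Discontinuity in slope at B on the released structure — sum the simple-span end rotations:
  span AB: point load 62.7 at a = 5.4: Pab(L + a)/(6LEI) = 325/EI
  span BC: point load 119 at a = 3.33: Pab(L + b)/(6LEI) = 147.1/EI
  span BC: point load 42.6 at a = 4.5: Pab(L + b)/(6LEI) = 17.57/EI
  relative rotation θ_0 = (325 + 164.7)/EI = 489.7/EI
A unit hogging moment at B produces rotation L₁/(3EI) + L₂/(3EI) = 4.667/EI.
Compatibility: M_B·(L₁+L₂)/(3EI) = θ_0, giving M_B = 104.9 kN·m (hogging).
Span BC, ΣM about C: R_B^{BC}·5 = 220 + 104.9, so R_B^{BC} = 64.99 kN and R_C = 161.6 − 64.99 = 96.61 kN.

R_C = 96.61 kN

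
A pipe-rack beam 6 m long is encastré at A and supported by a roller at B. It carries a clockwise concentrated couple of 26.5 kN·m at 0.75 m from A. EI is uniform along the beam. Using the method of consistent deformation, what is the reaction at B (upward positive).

Take the reaction at B as the redundant and release it; the primary structure is a cantilever fixed at A.
Downward deflection at the released point B due to the loads:
  clockwise couple 26.5 at a = 0.75: M₀a(2L − a)/(2EI) = 111.8/EI
Tip deflection under a unit load at B: L³/(3EI) = 72/EI.
The prop prevents deflection at B: R_B = δ_0/δ_{BB} = 111.8/72 = 1.553 kN.

R_B = 1.553 kN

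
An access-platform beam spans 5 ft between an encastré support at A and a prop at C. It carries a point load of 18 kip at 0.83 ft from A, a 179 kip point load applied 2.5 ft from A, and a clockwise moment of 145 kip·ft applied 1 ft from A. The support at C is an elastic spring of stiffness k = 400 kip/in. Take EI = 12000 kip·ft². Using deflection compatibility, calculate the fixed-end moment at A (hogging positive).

M_A = 266.4 kip·ft

Remove the prop at C; the released (primary) structure is a cantilever built in at A.
Downward deflection at the released point C due to the loads:
  point load 18 at a = 0.83: Pa²(3L − a)/(6EI) = 29.29/EI
  point load 179 at a = 2.5: Pa²(3L − a)/(6EI) = 2331/EI
  clockwise couple 145 at a = 1: M₀a(2L − a)/(2EI) = 652.5/EI
  δ_0 = 3013/EI
Tip deflection under a unit load at C: L³/(3EI) = 41.67/EI.
With EI = 12000 kip·ft²: δ_0 = 0.25104 ft and δ_{CC} = 0.003472 ft/kip.
Compatibility — the spring shortens by R_C/k under the reaction it provides: δ_0 − R_C·δ_{CC} = R_C/k. With 1/k = 1/(400×12) ft/kip = 0.000208 ft/kip, R_C = δ_0 / (δ_{CC} + 1/k) = 0.25104 / (0.003472 + 0.000208) = 68.21 kip.
Moment equilibrium about A: M_A = Σ(load moments about A) − R_C·L = 607.4 − 68.21×5 = 266.4 kip·ft.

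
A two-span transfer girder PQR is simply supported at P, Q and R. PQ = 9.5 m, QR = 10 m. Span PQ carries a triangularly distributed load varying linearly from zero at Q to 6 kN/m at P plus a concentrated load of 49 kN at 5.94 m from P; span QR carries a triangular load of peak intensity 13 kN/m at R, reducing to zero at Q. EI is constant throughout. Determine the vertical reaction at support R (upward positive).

R_R = 33.59 kN

Take M_Q as the redundant. Released structure: two simple spans PQ and QR with a hinge at Q.
End slopes at the hinge Q, treating each span as simply supported:
  span PQ: triangular load, peak 6: 7w₀L³/(360EI) = 100/EI
  span PQ: point load 49 at a = 5.94: Pab(L + a)/(6LEI) = 280.7/EI
  span QR: triangular load, peak 13: 7w₀L³/(360EI) = 252.8/EI
  relative rotation θ_0 = (380.7 + 252.8)/EI = 633.5/EI
A unit hogging moment at Q produces rotation L₁/(3EI) + L₂/(3EI) = 6.5/EI.
Compatibility: M_Q·(L₁+L₂)/(3EI) = θ_0, giving M_Q = 97.46 kN·m (hogging).
Span QR, ΣM about R: R_Q^{QR}·10 = 216.7 + 97.46, so R_Q^{QR} = 31.41 kN and R_R = 65 − 31.41 = 33.59 kN.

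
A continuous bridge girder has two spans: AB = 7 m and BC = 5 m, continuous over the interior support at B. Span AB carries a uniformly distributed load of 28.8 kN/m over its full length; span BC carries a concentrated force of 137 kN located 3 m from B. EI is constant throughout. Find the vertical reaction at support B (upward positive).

Insert a hinge at B; M_B is the redundant, and each span becomes simply supported.
Rotations at B on the released spans (each span's end-slope, ×1/EI):
  span AB: UDL 28.8: wL³/(24EI) = 411.6/EI
  span BC: point load 137 at a = 3: Pab(L + b)/(6LEI) = 191.8/EI
  relative rotation θ_0 = (411.6 + 191.8)/EI = 603.4/EI
A unit hogging moment at B produces rotation L₁/(3EI) + L₂/(3EI) = 4/EI.
Compatibility: M_B·(L₁+L₂)/(3EI) = θ_0, giving M_B = 150.8 kN·m (hogging).
Span AB, ΣM about A with M_B applied at B: R_B^{AB}·7 = 705.6 + 150.8, so R_B^{AB} = 122.3 kN and R_A = 201.6 − 122.3 = 79.25 kN.
Span BC, ΣM about C: R_B^{BC}·5 = 274 + 150.8, so R_B^{BC} = 84.97 kN and R_C = 137 − 84.97 = 52.03 kN.
R_B = 122.3 + 84.97 = 207.3 kN.

R_B = 207.3 kN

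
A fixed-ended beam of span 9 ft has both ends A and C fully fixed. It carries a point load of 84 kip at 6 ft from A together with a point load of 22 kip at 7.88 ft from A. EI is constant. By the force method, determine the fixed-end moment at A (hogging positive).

Take the two fixed-end moments M_A, M_C as redundants; the released structure is the simple span AC.
End rotations of the released simple span under the applied load (×1/EI):
  at A: point load 84 at a = 6: Pab(L + b)/(6LEI) = 336/EI
  at C: point load 84 at a = 6: Pab(L + a)/(6LEI) = 420/EI
  at A: point load 22 at a = 7.88: Pab(L + b)/(6LEI) = 36.39/EI
  at C: point load 22 at a = 7.88: Pab(L + a)/(6LEI) = 60.69/EI
  θ_A0 = 372.4/EI,  θ_C0 = 480.7/EI
Flexibility coefficients: a unit moment at one end gives L/(3EI) there and L/(6EI) at the far end, so f₁₁ = f₂₂ = 3/EI and f₁₂ = f₂₁ = 1.5/EI.
Compatibility — zero rotation at each built-in end:
  3 M_A + 1.5 M_C = 372.4
  1.5 M_A + 3 M_C = 480.7
Solving the pair gives M_A = 58.68 kip·ft and M_C = 130.9 kip·ft (hogging).

M_A = 58.68 kip·ft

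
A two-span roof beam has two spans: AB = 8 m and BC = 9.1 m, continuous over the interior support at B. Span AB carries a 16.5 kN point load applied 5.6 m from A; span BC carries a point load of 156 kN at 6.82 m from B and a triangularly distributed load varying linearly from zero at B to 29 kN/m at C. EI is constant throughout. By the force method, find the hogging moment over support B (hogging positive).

M_B = 174.3 kN·m

Take M_B as the redundant. Released structure: two simple spans AB and BC with a hinge at B.
End slopes at the hinge B, treating each span as simply supported:
  span AB: point load 16.5 at a = 5.6: Pab(L + a)/(6LEI) = 62.83/EI
  span BC: point load 156 at a = 6.82: Pab(L + b)/(6LEI) = 505.6/EI
  span BC: triangular load, peak 29: 7w₀L³/(360EI) = 424.9/EI
  relative rotation θ_0 = (62.83 + 930.5)/EI = 993.3/EI
A unit hogging moment at B produces rotation L₁/(3EI) + L₂/(3EI) = 5.7/EI.
Compatibility: M_B·(L₁+L₂)/(3EI) = θ_0, giving M_B = 174.3 kN·m (hogging).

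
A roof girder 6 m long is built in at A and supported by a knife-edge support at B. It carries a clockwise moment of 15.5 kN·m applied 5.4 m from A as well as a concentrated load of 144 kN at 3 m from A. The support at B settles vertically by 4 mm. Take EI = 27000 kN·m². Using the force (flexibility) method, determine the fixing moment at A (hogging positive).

M_A = 163.5 kN·m

Take the reaction at B as the redundant and release it; the primary structure is a cantilever fixed at A.
Primary-structure tip deflection at B by superposition:
  clockwise couple 15.5 at a = 5.4: M₀a(2L − a)/(2EI) = 276.2/EI
  point load 144 at a = 3: Pa²(3L − a)/(6EI) = 3240/EI
  δ_0 = 3516/EI
Flexibility coefficient — unit upward force at B: δ_{BB} = L³/(3EI) = 72/EI.
With EI = 27000 kN·m²: δ_0 = 0.13023 m and δ_{BB} = 0.002667 m/kN.
Compatibility — the beam at B must follow the support down by 0.004 m: δ_0 − R_B·δ_{BB} = 0.004, so R_B = (0.13023 − 0.004)/0.002667 = 47.34 kN.
Moment equilibrium about A: M_A = Σ(load moments about A) − R_B·L = 447.5 − 47.34×6 = 163.5 kN·m.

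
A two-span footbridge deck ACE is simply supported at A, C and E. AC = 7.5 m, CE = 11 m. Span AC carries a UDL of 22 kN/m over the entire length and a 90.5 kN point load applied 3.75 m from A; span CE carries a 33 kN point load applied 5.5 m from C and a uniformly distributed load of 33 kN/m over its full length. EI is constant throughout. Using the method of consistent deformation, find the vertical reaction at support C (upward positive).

Release continuity at C by inserting a hinge; the redundant is the internal moment M_C. The primary structure is two simply-supported spans AC and CE.
Discontinuity in slope at C on the released structure — sum the simple-span end rotations:
  span AC: UDL 22: wL³/(24EI) = 386.7/EI
  span AC: point load 90.5 at a = 3.75: Pab(L + a)/(6LEI) = 318.2/EI
  span CE: point load 33 at a = 5.5: Pab(L + b)/(6LEI) = 249.6/EI
  span CE: UDL 33: wL³/(24EI) = 1830/EI
  relative rotation θ_0 = (704.9 + 2080)/EI = 2785/EI
A unit hogging moment at C produces rotation L₁/(3EI) + L₂/(3EI) = 6.167/EI.
Slope continuity at C: θ_0 = M_C·6.167/EI, so M_C = 2785/6.167 = 451.6 kN·m (hogging).
Span AC, ΣM about A with M_C applied at C: R_C^{AC}·7.5 = 958.1 + 451.6, so R_C^{AC} = 188 kN and R_A = 255.5 − 188 = 67.54 kN.
Span CE, ΣM about E: R_C^{CE}·11 = 2178 + 451.6, so R_C^{CE} = 239.1 kN and R_E = 396 − 239.1 = 156.9 kN.
R_C = 188 + 239.1 = 427 kN.

R_C = 427 kN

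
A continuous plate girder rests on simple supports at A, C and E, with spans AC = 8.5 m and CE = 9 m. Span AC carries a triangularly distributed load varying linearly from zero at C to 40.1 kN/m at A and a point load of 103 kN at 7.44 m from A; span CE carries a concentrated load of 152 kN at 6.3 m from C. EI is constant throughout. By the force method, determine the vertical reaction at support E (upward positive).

R_E = 81.77 kN

Insert a hinge at C; M_C is the redundant, and each span becomes simply supported.
Rotations at C on the released spans (each span's end-slope, ×1/EI):
  span AC: triangular load, peak 40.1: 7w₀L³/(360EI) = 478.8/EI
  span AC: point load 103 at a = 7.44: Pab(L + a)/(6LEI) = 253.9/EI
  span CE: point load 152 at a = 6.3: Pab(L + b)/(6LEI) = 560.2/EI
  relative rotation θ_0 = (732.7 + 560.2)/EI = 1293/EI
A unit hogging moment at C produces rotation L₁/(3EI) + L₂/(3EI) = 5.833/EI.
Slope continuity at C: θ_0 = M_C·5.833/EI, so M_C = 1293/5.833 = 221.6 kN·m (hogging).
Span CE, ΣM about E: R_C^{CE}·9 = 410.4 + 221.6, so R_C^{CE} = 70.23 kN and R_E = 152 − 70.23 = 81.77 kN.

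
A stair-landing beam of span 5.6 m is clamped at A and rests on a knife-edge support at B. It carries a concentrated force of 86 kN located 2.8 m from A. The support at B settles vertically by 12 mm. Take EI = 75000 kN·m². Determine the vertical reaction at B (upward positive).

R_B = 11.5 kN

Choose R_B as the redundant. The primary structure is the cantilever fixed at A.
Deflection at B on the released cantilever, summing each load's contribution:
  point load 86 at a = 2.8: Pa²(3L − a)/(6EI) = 1573/EI
Flexibility coefficient — unit upward force at B: δ_{BB} = L³/(3EI) = 58.54/EI.
With EI = 75000 kN·m²: δ_0 = 0.020976 m and δ_{BB} = 0.000781 m/kN.
Compatibility — the beam at B must follow the support down by 0.012 m: δ_0 − R_B·δ_{BB} = 0.012, so R_B = (0.020976 − 0.012)/0.000781 = 11.5 kN.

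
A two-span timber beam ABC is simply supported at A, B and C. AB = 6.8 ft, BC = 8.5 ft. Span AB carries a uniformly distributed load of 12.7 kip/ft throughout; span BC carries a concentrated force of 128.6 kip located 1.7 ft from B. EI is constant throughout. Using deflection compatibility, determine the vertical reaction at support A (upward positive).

Release continuity at B by inserting a hinge; the redundant is the internal moment M_B. The primary structure is two simply-supported spans AB and BC.
Rotations at B on the released spans (each span's end-slope, ×1/EI):
  span AB: UDL 12.7: wL³/(24EI) = 166.4/EI
  span BC: point load 128.6 at a = 1.7: Pab(L + b)/(6LEI) = 446/EI
  relative rotation θ_0 = (166.4 + 446)/EI = 612.4/EI
A unit hogging moment at B produces rotation L₁/(3EI) + L₂/(3EI) = 5.1/EI.
Slope continuity at B: θ_0 = M_B·5.1/EI, so M_B = 612.4/5.1 = 120.1 kip·ft (hogging).
Span AB, ΣM about A with M_B applied at B: R_B^{AB}·6.8 = 293.6 + 120.1, so R_B^{AB} = 60.84 kip and R_A = 86.36 − 60.84 = 25.52 kip.

R_A = 25.52 kip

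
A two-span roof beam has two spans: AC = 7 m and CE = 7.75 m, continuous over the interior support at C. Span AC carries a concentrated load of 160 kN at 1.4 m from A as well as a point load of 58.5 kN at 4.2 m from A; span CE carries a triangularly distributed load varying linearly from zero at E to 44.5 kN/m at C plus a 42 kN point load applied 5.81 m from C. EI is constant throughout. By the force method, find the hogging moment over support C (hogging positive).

M_C = 202 kN·m

Insert a hinge at C; M_C is the redundant, and each span becomes simply supported.
Discontinuity in slope at C on the released structure — sum the simple-span end rotations:
  span AC: point load 160 at a = 1.4: Pab(L + a)/(6LEI) = 250.9/EI
  span AC: point load 58.5 at a = 4.2: Pab(L + a)/(6LEI) = 183.5/EI
  span CE: triangular load, peak 44.5: w₀L³/(45EI) = 460.3/EI
  span CE: point load 42 at a = 5.81: Pab(L + b)/(6LEI) = 98.65/EI
  relative rotation θ_0 = (434.3 + 559)/EI = 993.3/EI
A unit hogging moment at C produces rotation L₁/(3EI) + L₂/(3EI) = 4.917/EI.
Compatibility: M_C·(L₁+L₂)/(3EI) = θ_0, giving M_C = 202 kN·m (hogging).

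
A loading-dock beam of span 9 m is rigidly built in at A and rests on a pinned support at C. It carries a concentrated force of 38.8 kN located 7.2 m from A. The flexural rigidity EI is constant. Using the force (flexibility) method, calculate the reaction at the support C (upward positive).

R_C = 27.32 kN

Take the reaction at C as the redundant and release it; the primary structure is a cantilever fixed at A.
Primary-structure tip deflection at C by superposition:
  point load 38.8 at a = 7.2: Pa²(3L − a)/(6EI) = 6638/EI
Tip deflection under a unit load at C: L³/(3EI) = 243/EI.
The prop prevents deflection at C: R_C = δ_0/δ_{CC} = 6638/243 = 27.32 kN.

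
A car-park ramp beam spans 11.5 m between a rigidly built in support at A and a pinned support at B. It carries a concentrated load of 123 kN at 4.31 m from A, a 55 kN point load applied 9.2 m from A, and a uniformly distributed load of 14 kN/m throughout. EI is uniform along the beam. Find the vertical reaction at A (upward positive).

Choose R_B as the redundant. The primary structure is the cantilever fixed at A.
Downward deflection at the released point B due to the loads:
  point load 123 at a = 4.31: Pa²(3L − a)/(6EI) = 11497/EI
  point load 55 at a = 9.2: Pa²(3L − a)/(6EI) = 19629/EI
  UDL 14: wL⁴/(8EI) = 30608/EI
  δ_0 = 61734/EI
Flexibility coefficient — unit upward force at B: δ_{BB} = L³/(3EI) = 507/EI.
The prop prevents deflection at B: R_B = δ_0/δ_{BB} = 61734/507 = 121.8 kN.
Vertical equilibrium: R_A = ΣP − R_B = 339 − 121.8 = 217.2 kN.

R_A = 217.2 kN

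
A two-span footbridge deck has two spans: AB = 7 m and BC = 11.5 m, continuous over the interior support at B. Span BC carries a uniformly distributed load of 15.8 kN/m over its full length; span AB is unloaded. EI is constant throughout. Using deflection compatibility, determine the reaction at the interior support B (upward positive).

Release continuity at B by inserting a hinge; the redundant is the internal moment M_B. The primary structure is two simply-supported spans AB and BC.
Rotations at B on the released spans (each span's end-slope, ×1/EI):
  span BC: UDL 15.8: wL³/(24EI) = 1001/EI
  relative rotation θ_0 = (0 + 1001)/EI = 1001/EI
A unit hogging moment at B produces rotation L₁/(3EI) + L₂/(3EI) = 6.167/EI.
Slope continuity at B: θ_0 = M_B·6.167/EI, so M_B = 1001/6.167 = 162.4 kN·m (hogging).
Span AB, ΣM about A with M_B applied at B: R_B^{AB}·7 = 0 + 162.4, so R_B^{AB} = 23.19 kN and R_A = 0 − 23.19 = -23.19 kN.
Span BC, ΣM about C: R_B^{BC}·11.5 = 1045 + 162.4, so R_B^{BC} = 105 kN and R_C = 181.7 − 105 = 76.73 kN.
R_B = 23.19 + 105 = 128.2 kN.

R_B = 128.2 kN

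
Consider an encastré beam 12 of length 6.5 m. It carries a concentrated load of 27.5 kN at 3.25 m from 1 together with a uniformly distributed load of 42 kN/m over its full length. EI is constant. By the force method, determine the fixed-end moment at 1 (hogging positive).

M_1 = 170.2 kN·m

Release both end moments; the primary structure is a simply-supported span 12 with redundants M_1 and M_2.
On the primary (simply-supported) span, the end slopes from the loading are:
  at 1: point load 27.5 at a = 3.25: Pab(L + b)/(6LEI) = 72.62/EI
  at 2: point load 27.5 at a = 3.25: Pab(L + a)/(6LEI) = 72.62/EI
  at 1: UDL 42: wL³/(24EI) = 480.6/EI
  at 2: UDL 42: wL³/(24EI) = 480.6/EI
  θ_10 = 553.2/EI,  θ_20 = 553.2/EI
Flexibility coefficients: a unit moment at one end gives L/(3EI) there and L/(6EI) at the far end, so f₁₁ = f₂₂ = 2.167/EI and f₁₂ = f₂₁ = 1.083/EI.
Compatibility — zero rotation at each built-in end:
  2.167 M_1 + 1.083 M_2 = 553.2
  1.083 M_1 + 2.167 M_2 = 553.2
Solving the pair gives M_1 = 170.2 kN·m and M_2 = 170.2 kN·m (hogging).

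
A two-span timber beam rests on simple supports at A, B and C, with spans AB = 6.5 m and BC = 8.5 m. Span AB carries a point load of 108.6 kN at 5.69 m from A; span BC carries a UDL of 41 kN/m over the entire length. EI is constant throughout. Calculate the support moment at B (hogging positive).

Release continuity at B by inserting a hinge; the redundant is the internal moment M_B. The primary structure is two simply-supported spans AB and BC.
End slopes at the hinge B, treating each span as simply supported:
  span AB: point load 108.6 at a = 5.69: Pab(L + a)/(6LEI) = 156.4/EI
  span BC: UDL 41: wL³/(24EI) = 1049/EI
  relative rotation θ_0 = (156.4 + 1049)/EI = 1206/EI
A unit hogging moment at B produces rotation L₁/(3EI) + L₂/(3EI) = 5/EI.
Compatibility: M_B·(L₁+L₂)/(3EI) = θ_0, giving M_B = 241.1 kN·m (hogging).

M_B = 241.1 kN·m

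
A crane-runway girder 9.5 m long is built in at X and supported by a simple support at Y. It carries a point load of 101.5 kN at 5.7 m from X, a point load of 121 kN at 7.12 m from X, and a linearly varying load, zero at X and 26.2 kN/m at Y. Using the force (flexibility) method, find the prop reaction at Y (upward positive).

R_Y = 188.8 kN

Remove the prop at Y; the released (primary) structure is a cantilever built in at X.
Free-end deflection of the primary structure under the applied loading (downward +):
  point load 101.5 at a = 5.7: Pa²(3L − a)/(6EI) = 12531/EI
  point load 121 at a = 7.12: Pa²(3L − a)/(6EI) = 21858/EI
  triangular load, peak 26.2 at the free end: 11w₀L⁴/(120EI) = 19562/EI
  δ_0 = 53951/EI
Tip deflection under a unit load at Y: L³/(3EI) = 285.8/EI.
Compatibility at Y: δ_0 − R_Y·δ_{YY} = 0, so R_Y = 53951/285.8 = 188.8 kN.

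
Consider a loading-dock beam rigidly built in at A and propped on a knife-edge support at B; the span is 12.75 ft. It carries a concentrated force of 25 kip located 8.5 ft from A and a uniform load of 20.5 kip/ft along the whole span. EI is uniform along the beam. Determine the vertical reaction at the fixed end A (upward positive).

R_A = 175.4 kip

Choose R_B as the redundant. The primary structure is the cantilever fixed at A.
Primary-structure tip deflection at B by superposition:
  point load 25 at a = 8.5: Pa²(3L − a)/(6EI) = 8956/EI
  UDL 20.5: wL⁴/(8EI) = 67718/EI
  δ_0 = 76674/EI
Flexibility coefficient — unit upward force at B: δ_{BB} = L³/(3EI) = 690.9/EI.
Compatibility at B: δ_0 − R_B·δ_{BB} = 0, so R_B = 76674/690.9 = 111 kip.
Vertical equilibrium: R_A = ΣP − R_B = 286.4 − 111 = 175.4 kip.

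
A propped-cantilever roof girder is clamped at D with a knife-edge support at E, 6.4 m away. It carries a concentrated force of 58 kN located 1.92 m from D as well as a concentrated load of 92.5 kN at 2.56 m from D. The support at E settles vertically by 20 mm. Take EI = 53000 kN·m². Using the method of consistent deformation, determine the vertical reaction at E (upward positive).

R_E = 14.16 kN

Choose R_E as the redundant. The primary structure is the cantilever fixed at D.
Downward deflection at the released point E due to the loads:
  point load 58 at a = 1.92: Pa²(3L − a)/(6EI) = 615.8/EI
  point load 92.5 at a = 2.56: Pa²(3L − a)/(6EI) = 1681/EI
  δ_0 = 2297/EI
Tip deflection under a unit load at E: L³/(3EI) = 87.38/EI.
With EI = 53000 kN·m²: δ_0 = 0.043339 m and δ_{EE} = 0.001649 m/kN.
Compatibility — the beam at E must follow the support down by 0.02 m: δ_0 − R_E·δ_{EE} = 0.02, so R_E = (0.043339 − 0.02)/0.001649 = 14.16 kN.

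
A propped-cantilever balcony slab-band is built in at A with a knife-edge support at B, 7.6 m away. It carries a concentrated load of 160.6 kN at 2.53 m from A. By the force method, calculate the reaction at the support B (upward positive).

R_B = 23.73 kN

Choose R_B as the redundant. The primary structure is the cantilever fixed at A.
Free-end deflection of the primary structure under the applied loading (downward +):
  point load 160.6 at a = 2.53: Pa²(3L − a)/(6EI) = 3473/EI
Tip deflection under a unit load at B: L³/(3EI) = 146.3/EI.
Compatibility at B: δ_0 − R_B·δ_{BB} = 0, so R_B = 3473/146.3 = 23.73 kN.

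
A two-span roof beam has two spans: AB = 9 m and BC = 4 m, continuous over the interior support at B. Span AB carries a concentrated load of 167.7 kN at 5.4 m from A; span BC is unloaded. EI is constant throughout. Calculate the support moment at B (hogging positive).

Take M_B as the redundant. Released structure: two simple spans AB and BC with a hinge at B.
Rotations at B on the released spans (each span's end-slope, ×1/EI):
  span AB: point load 167.7 at a = 5.4: Pab(L + a)/(6LEI) = 869.4/EI
  relative rotation θ_0 = (869.4 + 0)/EI = 869.4/EI
A unit hogging moment at B produces rotation L₁/(3EI) + L₂/(3EI) = 4.333/EI.
Slope continuity at B: θ_0 = M_B·4.333/EI, so M_B = 869.4/4.333 = 200.6 kN·m (hogging).

M_B = 200.6 kN·m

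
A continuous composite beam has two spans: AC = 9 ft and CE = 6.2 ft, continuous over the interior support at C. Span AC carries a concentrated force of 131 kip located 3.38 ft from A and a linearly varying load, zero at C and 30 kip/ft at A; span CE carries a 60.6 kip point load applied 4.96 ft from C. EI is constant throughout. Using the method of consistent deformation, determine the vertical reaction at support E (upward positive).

Take M_C as the redundant. Released structure: two simple spans AC and CE with a hinge at C.
End slopes at the hinge C, treating each span as simply supported:
  span AC: point load 131 at a = 3.38: Pab(L + a)/(6LEI) = 570.5/EI
  span AC: triangular load, peak 30: 7w₀L³/(360EI) = 425.2/EI
  span CE: point load 60.6 at a = 4.96: Pab(L + b)/(6LEI) = 74.54/EI
  relative rotation θ_0 = (995.7 + 74.54)/EI = 1070/EI
A unit hogging moment at C produces rotation L₁/(3EI) + L₂/(3EI) = 5.067/EI.
Compatibility: M_C·(L₁+L₂)/(3EI) = θ_0, giving M_C = 211.2 kip·ft (hogging).
Span CE, ΣM about E: R_C^{CE}·6.2 = 75.14 + 211.2, so R_C^{CE} = 46.19 kip and R_E = 60.6 − 46.19 = 14.41 kip.

R_E = 14.41 kip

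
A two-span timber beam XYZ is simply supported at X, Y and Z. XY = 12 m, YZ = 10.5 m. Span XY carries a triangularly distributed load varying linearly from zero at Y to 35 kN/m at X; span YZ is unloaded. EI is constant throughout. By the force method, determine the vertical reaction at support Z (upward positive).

R_Z = -14.93 kN

Insert a hinge at Y; M_Y is the redundant, and each span becomes simply supported.
Discontinuity in slope at Y on the released structure — sum the simple-span end rotations:
  span XY: triangular load, peak 35: 7w₀L³/(360EI) = 1176/EI
  relative rotation θ_0 = (1176 + 0)/EI = 1176/EI
A unit hogging moment at Y produces rotation L₁/(3EI) + L₂/(3EI) = 7.5/EI.
Compatibility: M_Y·(L₁+L₂)/(3EI) = θ_0, giving M_Y = 156.8 kN·m (hogging).
Span YZ, ΣM about Z: R_Y^{YZ}·10.5 = 0 + 156.8, so R_Y^{YZ} = 14.93 kN and R_Z = 0 − 14.93 = -14.93 kN.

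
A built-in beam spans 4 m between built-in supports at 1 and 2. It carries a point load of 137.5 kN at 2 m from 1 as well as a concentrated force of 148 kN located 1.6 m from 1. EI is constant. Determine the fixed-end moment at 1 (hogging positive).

M_1 = 154 kN·m

Release both end moments; the primary structure is a simply-supported span 12 with redundants M_1 and M_2.
End rotations of the released simple span under the applied load (×1/EI):
  at 1: point load 137.5 at a = 2: Pab(L + b)/(6LEI) = 137.5/EI
  at 2: point load 137.5 at a = 2: Pab(L + a)/(6LEI) = 137.5/EI
  at 1: point load 148 at a = 1.6: Pab(L + b)/(6LEI) = 151.6/EI
  at 2: point load 148 at a = 1.6: Pab(L + a)/(6LEI) = 132.6/EI
  θ_10 = 289.1/EI,  θ_20 = 270.1/EI
Flexibility coefficients: a unit moment at one end gives L/(3EI) there and L/(6EI) at the far end, so f₁₁ = f₂₂ = 1.333/EI and f₁₂ = f₂₁ = 0.6667/EI.
Compatibility — zero rotation at each built-in end:
  1.333 M_1 + 0.6667 M_2 = 289.1
  0.6667 M_1 + 1.333 M_2 = 270.1
Solving the pair gives M_1 = 154 kN·m and M_2 = 125.6 kN·m (hogging).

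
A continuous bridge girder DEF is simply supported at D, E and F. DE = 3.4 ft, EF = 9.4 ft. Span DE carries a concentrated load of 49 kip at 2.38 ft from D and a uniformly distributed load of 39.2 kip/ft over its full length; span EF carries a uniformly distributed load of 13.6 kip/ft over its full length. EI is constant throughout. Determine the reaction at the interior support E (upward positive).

R_E = 218.2 kip

Insert a hinge at E; M_E is the redundant, and each span becomes simply supported.
Rotations at E on the released spans (each span's end-slope, ×1/EI):
  span DE: point load 49 at a = 2.38: Pab(L + a)/(6LEI) = 33.7/EI
  span DE: UDL 39.2: wL³/(24EI) = 64.2/EI
  span EF: UDL 13.6: wL³/(24EI) = 470.7/EI
  relative rotation θ_0 = (97.9 + 470.7)/EI = 568.6/EI
A unit hogging moment at E produces rotation L₁/(3EI) + L₂/(3EI) = 4.267/EI.
Slope continuity at E: θ_0 = M_E·4.267/EI, so M_E = 568.6/4.267 = 133.3 kip·ft (hogging).
Span DE, ΣM about D with M_E applied at E: R_E^{DE}·3.4 = 343.2 + 133.3, so R_E^{DE} = 140.1 kip and R_D = 182.3 − 140.1 = 42.15 kip.
Span EF, ΣM about F: R_E^{EF}·9.4 = 600.8 + 133.3, so R_E^{EF} = 78.1 kip and R_F = 127.8 − 78.1 = 49.74 kip.
R_E = 140.1 + 78.1 = 218.2 kip.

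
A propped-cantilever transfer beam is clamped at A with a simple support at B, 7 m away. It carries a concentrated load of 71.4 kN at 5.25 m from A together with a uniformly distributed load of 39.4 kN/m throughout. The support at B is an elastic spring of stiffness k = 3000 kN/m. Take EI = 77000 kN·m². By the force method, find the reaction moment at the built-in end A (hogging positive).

M_A = 490.6 kN·m

Take the reaction at B as the redundant and release it; the primary structure is a cantilever fixed at A.
Primary-structure tip deflection at B by superposition:
  point load 71.4 at a = 5.25: Pa²(3L − a)/(6EI) = 5166/EI
  UDL 39.4: wL⁴/(8EI) = 11825/EI
  δ_0 = 16991/EI
Tip deflection under a unit load at B: L³/(3EI) = 114.3/EI.
With EI = 77000 kN·m²: δ_0 = 0.22066 m and δ_{BB} = 0.001485 m/kN.
Compatibility — the spring shortens by R_B/k under the reaction it provides: δ_0 − R_B·δ_{BB} = R_B/k. With 1/k = 0.000333 m/kN, R_B = δ_0 / (δ_{BB} + 1/k) = 0.22066 / (0.001485 + 0.000333) = 121.4 kN.
Moment equilibrium about A: M_A = Σ(load moments about A) − R_B·L = 1340 − 121.4×7 = 490.6 kN·m.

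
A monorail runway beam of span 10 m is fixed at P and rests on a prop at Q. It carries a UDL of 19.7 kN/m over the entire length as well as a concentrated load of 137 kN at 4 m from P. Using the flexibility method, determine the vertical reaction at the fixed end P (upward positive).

R_P = 231.6 kN

Take the reaction at Q as the redundant and release it; the primary structure is a cantilever fixed at P.
Downward deflection at the released point Q due to the loads:
  UDL 19.7: wL⁴/(8EI) = 24625/EI
  point load 137 at a = 4: Pa²(3L − a)/(6EI) = 9499/EI
  δ_0 = 34124/EI
Tip deflection under a unit load at Q: L³/(3EI) = 333.3/EI.
The prop prevents deflection at Q: R_Q = δ_0/δ_{QQ} = 34124/333.3 = 102.4 kN.
Vertical equilibrium: R_P = ΣP − R_Q = 334 − 102.4 = 231.6 kN.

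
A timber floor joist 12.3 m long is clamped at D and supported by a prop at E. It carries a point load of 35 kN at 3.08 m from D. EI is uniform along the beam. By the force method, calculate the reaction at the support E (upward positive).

Remove the prop at E; the released (primary) structure is a cantilever built in at D.
Free-end deflection of the primary structure under the applied loading (downward +):
  point load 35 at a = 3.08: Pa²(3L − a)/(6EI) = 1872/EI
Flexibility coefficient — unit upward force at E: δ_{EE} = L³/(3EI) = 620.3/EI.
The prop prevents deflection at E: R_E = δ_0/δ_{EE} = 1872/620.3 = 3.017 kN.

R_E = 3.017 kN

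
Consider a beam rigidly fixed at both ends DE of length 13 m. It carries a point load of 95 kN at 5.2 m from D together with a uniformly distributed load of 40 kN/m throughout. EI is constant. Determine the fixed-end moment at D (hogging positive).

M_D = 741.2 kN·m

Take the two fixed-end moments M_D, M_E as redundants; the released structure is the simple span DE.
On the primary (simply-supported) span, the end slopes from the loading are:
  at D: point load 95 at a = 5.2: Pab(L + b)/(6LEI) = 1028/EI
  at E: point load 95 at a = 5.2: Pab(L + a)/(6LEI) = 899.1/EI
  at D: UDL 40: wL³/(24EI) = 3662/EI
  at E: UDL 40: wL³/(24EI) = 3662/EI
  θ_D0 = 4689/EI,  θ_E0 = 4561/EI
Flexibility coefficients: a unit moment at one end gives L/(3EI) there and L/(6EI) at the far end, so f₁₁ = f₂₂ = 4.333/EI and f₁₂ = f₂₁ = 2.167/EI.
Compatibility — zero rotation at each built-in end:
  4.333 M_D + 2.167 M_E = 4689
  2.167 M_D + 4.333 M_E = 4561
Solving the pair gives M_D = 741.2 kN·m and M_E = 681.9 kN·m (hogging).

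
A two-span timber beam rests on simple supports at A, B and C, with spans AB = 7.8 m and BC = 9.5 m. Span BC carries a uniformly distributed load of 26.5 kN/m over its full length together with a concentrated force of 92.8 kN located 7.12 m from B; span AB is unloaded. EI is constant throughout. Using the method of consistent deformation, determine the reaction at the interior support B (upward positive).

R_B = 200.7 kN

Take M_B as the redundant. Released structure: two simple spans AB and BC with a hinge at B.
Rotations at B on the released spans (each span's end-slope, ×1/EI):
  span BC: UDL 26.5: wL³/(24EI) = 946.7/EI
  span BC: point load 92.8 at a = 7.12: Pab(L + b)/(6LEI) = 327.8/EI
  relative rotation θ_0 = (0 + 1274)/EI = 1274/EI
A unit hogging moment at B produces rotation L₁/(3EI) + L₂/(3EI) = 5.767/EI.
Compatibility: M_B·(L₁+L₂)/(3EI) = θ_0, giving M_B = 221 kN·m (hogging).
Span AB, ΣM about A with M_B applied at B: R_B^{AB}·7.8 = 0 + 221, so R_B^{AB} = 28.33 kN and R_A = 0 − 28.33 = -28.33 kN.
Span BC, ΣM about C: R_B^{BC}·9.5 = 1417 + 221, so R_B^{BC} = 172.4 kN and R_C = 344.6 − 172.4 = 172.2 kN.
R_B = 28.33 + 172.4 = 200.7 kN.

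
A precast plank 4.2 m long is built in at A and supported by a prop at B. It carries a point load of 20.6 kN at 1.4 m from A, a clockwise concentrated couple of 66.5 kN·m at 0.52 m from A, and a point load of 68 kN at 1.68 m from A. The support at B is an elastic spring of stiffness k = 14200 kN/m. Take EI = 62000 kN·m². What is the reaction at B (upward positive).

R_B = 19.3 kN

Take the reaction at B as the redundant and release it; the primary structure is a cantilever fixed at A.
Downward deflection at the released point B due to the loads:
  point load 20.6 at a = 1.4: Pa²(3L − a)/(6EI) = 75.37/EI
  clockwise couple 66.5 at a = 0.52: M₀a(2L − a)/(2EI) = 136.2/EI
  point load 68 at a = 1.68: Pa²(3L − a)/(6EI) = 349.3/EI
  δ_0 = 560.9/EI
Tip deflection under a unit load at B: L³/(3EI) = 24.7/EI.
With EI = 62000 kN·m²: δ_0 = 0.009047 m and δ_{BB} = 0.000398 m/kN.
Compatibility — the spring shortens by R_B/k under the reaction it provides: δ_0 − R_B·δ_{BB} = R_B/k. With 1/k = 0.00007 m/kN, R_B = δ_0 / (δ_{BB} + 1/k) = 0.009047 / (0.000398 + 0.00007) = 19.3 kN.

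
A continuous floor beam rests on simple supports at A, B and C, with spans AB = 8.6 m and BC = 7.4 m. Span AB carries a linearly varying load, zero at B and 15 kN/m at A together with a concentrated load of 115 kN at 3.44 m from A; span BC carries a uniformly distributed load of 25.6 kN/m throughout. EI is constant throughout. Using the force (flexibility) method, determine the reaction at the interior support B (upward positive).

R_B = 213.8 kN

Release continuity at B by inserting a hinge; the redundant is the internal moment M_B. The primary structure is two simply-supported spans AB and BC.
End slopes at the hinge B, treating each span as simply supported:
  span AB: triangular load, peak 15: 7w₀L³/(360EI) = 185.5/EI
  span AB: point load 115 at a = 3.44: Pab(L + a)/(6LEI) = 476.3/EI
  span BC: UDL 25.6: wL³/(24EI) = 432.2/EI
  relative rotation θ_0 = (661.8 + 432.2)/EI = 1094/EI
A unit hogging moment at B produces rotation L₁/(3EI) + L₂/(3EI) = 5.333/EI.
Compatibility: M_B·(L₁+L₂)/(3EI) = θ_0, giving M_B = 205.1 kN·m (hogging).
Span AB, ΣM about A with M_B applied at B: R_B^{AB}·8.6 = 580.5 + 205.1, so R_B^{AB} = 91.35 kN and R_A = 179.5 − 91.35 = 88.15 kN.
Span BC, ΣM about C: R_B^{BC}·7.4 = 700.9 + 205.1, so R_B^{BC} = 122.4 kN and R_C = 189.4 − 122.4 = 67 kN.
R_B = 91.35 + 122.4 = 213.8 kN.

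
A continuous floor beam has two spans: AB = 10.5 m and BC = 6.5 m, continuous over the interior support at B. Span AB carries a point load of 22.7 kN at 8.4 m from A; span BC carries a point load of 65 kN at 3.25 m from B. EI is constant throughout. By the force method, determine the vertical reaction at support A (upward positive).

R_A = -0.3637 kN

Insert a hinge at B; M_B is the redundant, and each span becomes simply supported.
Rotations at B on the released spans (each span's end-slope, ×1/EI):
  span AB: point load 22.7 at a = 8.4: Pab(L + a)/(6LEI) = 120.1/EI
  span BC: point load 65 at a = 3.25: Pab(L + b)/(6LEI) = 171.6/EI
  relative rotation θ_0 = (120.1 + 171.6)/EI = 291.8/EI
A unit hogging moment at B produces rotation L₁/(3EI) + L₂/(3EI) = 5.667/EI.
Compatibility: M_B·(L₁+L₂)/(3EI) = θ_0, giving M_B = 51.49 kN·m (hogging).
Span AB, ΣM about A with M_B applied at B: R_B^{AB}·10.5 = 190.7 + 51.49, so R_B^{AB} = 23.06 kN and R_A = 22.7 − 23.06 = -0.3637 kN.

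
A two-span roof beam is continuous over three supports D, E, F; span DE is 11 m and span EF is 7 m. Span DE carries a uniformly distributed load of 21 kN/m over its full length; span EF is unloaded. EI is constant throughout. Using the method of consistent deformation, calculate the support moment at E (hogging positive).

Release continuity at E by inserting a hinge; the redundant is the internal moment M_E. The primary structure is two simply-supported spans DE and EF.
End slopes at the hinge E, treating each span as simply supported:
  span DE: UDL 21: wL³/(24EI) = 1165/EI
  relative rotation θ_0 = (1165 + 0)/EI = 1165/EI
A unit hogging moment at E produces rotation L₁/(3EI) + L₂/(3EI) = 6/EI.
Slope continuity at E: θ_0 = M_E·6/EI, so M_E = 1165/6 = 194.1 kN·m (hogging).

M_E = 194.1 kN·m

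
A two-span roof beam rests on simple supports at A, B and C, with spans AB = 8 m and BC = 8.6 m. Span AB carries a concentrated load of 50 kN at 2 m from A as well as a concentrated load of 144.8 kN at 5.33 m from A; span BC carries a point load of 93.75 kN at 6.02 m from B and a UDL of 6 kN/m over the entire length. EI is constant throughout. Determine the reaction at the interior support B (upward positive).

R_B = 214 kN

Release continuity at B by inserting a hinge; the redundant is the internal moment M_B. The primary structure is two simply-supported spans AB and BC.
Discontinuity in slope at B on the released structure — sum the simple-span end rotations:
  span AB: point load 50 at a = 2: Pab(L + a)/(6LEI) = 125/EI
  span AB: point load 144.8 at a = 5.33: Pab(L + a)/(6LEI) = 572.3/EI
  span BC: point load 93.75 at a = 6.02: Pab(L + b)/(6LEI) = 315.5/EI
  span BC: UDL 6: wL³/(24EI) = 159/EI
  relative rotation θ_0 = (697.3 + 474.5)/EI = 1172/EI
A unit hogging moment at B produces rotation L₁/(3EI) + L₂/(3EI) = 5.533/EI.
Compatibility: M_B·(L₁+L₂)/(3EI) = θ_0, giving M_B = 211.8 kN·m (hogging).
Span AB, ΣM about A with M_B applied at B: R_B^{AB}·8 = 871.8 + 211.8, so R_B^{AB} = 135.4 kN and R_A = 194.8 − 135.4 = 59.36 kN.
Span BC, ΣM about C: R_B^{BC}·8.6 = 463.8 + 211.8, so R_B^{BC} = 78.55 kN and R_C = 145.3 − 78.55 = 66.8 kN.
R_B = 135.4 + 78.55 = 214 kN.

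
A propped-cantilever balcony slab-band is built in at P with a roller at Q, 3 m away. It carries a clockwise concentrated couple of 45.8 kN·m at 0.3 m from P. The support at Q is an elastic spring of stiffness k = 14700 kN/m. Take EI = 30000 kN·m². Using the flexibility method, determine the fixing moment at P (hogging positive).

Take the reaction at Q as the redundant and release it; the primary structure is a cantilever fixed at P.
Free-end deflection of the primary structure under the applied loading (downward +):
  clockwise couple 45.8 at a = 0.3: M₀a(2L − a)/(2EI) = 39.16/EI
Flexibility coefficient — unit upward force at Q: δ_{QQ} = L³/(3EI) = 9/EI.
With EI = 30000 kN·m²: δ_0 = 0.001305 m and δ_{QQ} = 0.0003 m/kN.
Compatibility — the spring shortens by R_Q/k under the reaction it provides: δ_0 − R_Q·δ_{QQ} = R_Q/k. With 1/k = 0.000068 m/kN, R_Q = δ_0 / (δ_{QQ} + 1/k) = 0.001305 / (0.0003 + 0.000068) = 3.547 kN.
Moment equilibrium about P: M_P = Σ(load moments about P) − R_Q·L = 45.8 − 3.547×3 = 35.16 kN·m.

M_P = 35.16 kN·m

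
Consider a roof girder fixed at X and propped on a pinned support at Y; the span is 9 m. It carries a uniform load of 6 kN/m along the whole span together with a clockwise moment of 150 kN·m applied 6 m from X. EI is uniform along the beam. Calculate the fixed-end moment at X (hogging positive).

M_X = 10.75 kN·m

Choose R_Y as the redundant. The primary structure is the cantilever fixed at X.
Deflection at Y on the released cantilever, summing each load's contribution:
  UDL 6: wL⁴/(8EI) = 4921/EI
  clockwise couple 150 at a = 6: M₀a(2L − a)/(2EI) = 5400/EI
  δ_0 = 10321/EI
Tip deflection under a unit load at Y: L³/(3EI) = 243/EI.
The prop prevents deflection at Y: R_Y = δ_0/δ_{YY} = 10321/243 = 42.47 kN.
Moment equilibrium about X: M_X = Σ(load moments about X) − R_Y·L = 393 − 42.47×9 = 10.75 kN·m.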